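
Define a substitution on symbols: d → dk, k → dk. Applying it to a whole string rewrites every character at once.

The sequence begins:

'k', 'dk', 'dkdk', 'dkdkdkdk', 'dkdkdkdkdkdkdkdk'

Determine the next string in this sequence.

dkdkdkdkdkdkdkdkdkdkdkdkdkdkdkdk

Replace each of the 16 characters of dkdkdkdkdkdkdkdk in place — dk dk dk dk dk dk dk dk dk dk dk dk dk dk dk dk — and concatenate.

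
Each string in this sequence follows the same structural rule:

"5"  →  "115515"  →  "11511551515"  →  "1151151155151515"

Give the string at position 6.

11511511511511551515151515

Each term wraps the previous one in 115 on the left and 15 on the right.
From 1151151155151515, 2 further steps: 1151151155151515 → 115115115115515151515 → (answer).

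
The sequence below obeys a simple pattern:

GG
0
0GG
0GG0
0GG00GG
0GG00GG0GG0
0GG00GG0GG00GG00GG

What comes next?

0GG00GG0GG00GG00GG0GG00GG0GG0

This is a Fibonacci-style word recurrence s(k) = s(k−1)·s(k−2): e.g. 0·GG = 0GG.
The next term joins 0GG00GG0GG00GG00GG and 0GG00GG0GG0.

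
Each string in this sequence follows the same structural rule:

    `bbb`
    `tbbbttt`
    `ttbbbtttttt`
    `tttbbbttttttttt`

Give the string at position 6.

Every step adds t to the front and ttt to the end of the previous string.
From tttbbbttttttttt, 2 further steps: tttbbbttttttttt → ttttbbbtttttttttttt → (answer).

tttttbbbttttttttttttttt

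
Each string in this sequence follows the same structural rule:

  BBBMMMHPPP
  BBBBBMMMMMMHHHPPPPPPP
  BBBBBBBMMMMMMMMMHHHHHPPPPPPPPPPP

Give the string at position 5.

The n-th term is 2n+1 B's then 3n M's then 2n-1 H's then 4n-1 P's (n = 1, 2, …).
At n = 5 the blocks have lengths 11, 15, 9, 19.

BBBBBBBBBBBMMMMMMMMMMMMMMMHHHHHHHHHPPPPPPPPPPPPPPPPPPP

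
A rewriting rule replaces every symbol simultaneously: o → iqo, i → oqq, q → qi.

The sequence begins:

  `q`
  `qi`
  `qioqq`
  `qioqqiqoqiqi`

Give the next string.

Apply φ to qioqqiqoqiqi symbol by symbol: q→qi, i→oqq, o→iqo, q→qi, q→qi, i→oqq, q→qi, o→iqo, q→qi, i→oqq, q→qi, i→oqq; joined: qi oqq iqo qi qi oqq qi iqo qi oqq qi oqq.

qioqqiqoqiqioqqqiiqoqioqqqioqq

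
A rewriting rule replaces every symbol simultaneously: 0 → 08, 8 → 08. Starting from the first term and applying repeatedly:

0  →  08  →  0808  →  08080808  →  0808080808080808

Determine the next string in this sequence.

Applying the rule to each of the 16 symbols of 0808080808080808 gives the pieces 08 08 08 08 08 08 08 08 08 08 08 08 08 08 08 08, which concatenate to the answer.

08080808080808080808080808080808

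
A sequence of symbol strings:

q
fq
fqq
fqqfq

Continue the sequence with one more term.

This is a Fibonacci-style word recurrence s(k) = s(k−1)·s(k−2): e.g. fq·q = fqq.
The next term joins fqqfq and fqq.

fqqfqfqq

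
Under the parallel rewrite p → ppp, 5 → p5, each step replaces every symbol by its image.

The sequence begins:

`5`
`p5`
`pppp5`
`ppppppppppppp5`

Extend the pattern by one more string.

pppppppppppppppppppppppppppppppppppppppp5

φ(ppppppppppppp5) expands symbol-by-symbol to ppp ppp ppp ppp ppp ppp ppp ppp ppp ppp ppp ppp ppp p5; joining the 14 pieces gives the next term.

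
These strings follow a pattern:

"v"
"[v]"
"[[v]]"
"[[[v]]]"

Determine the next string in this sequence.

[[[[v]]]]

Every step adds [ to the front and ] to the end of the previous string.
One more step from [[[v]]] gives the answer.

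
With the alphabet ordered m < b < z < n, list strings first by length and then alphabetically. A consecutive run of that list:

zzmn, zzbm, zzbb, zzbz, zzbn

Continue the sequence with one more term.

Find the rightmost character of zzbn below n, bump it to the next letter, and reset everything to its right to m.

zzzm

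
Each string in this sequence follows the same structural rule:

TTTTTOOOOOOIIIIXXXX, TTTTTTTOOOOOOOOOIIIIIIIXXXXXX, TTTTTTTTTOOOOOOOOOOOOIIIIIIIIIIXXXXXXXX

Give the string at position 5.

Term n consists of 2n+1 T's, followed by 3n O's, followed by 3n-2 I's, followed by 2n X's, where the shown terms are n = 2, 3, 4.
Setting n = 6 gives 13, 18, 16, 12 characters in each block.

TTTTTTTTTTTTTOOOOOOOOOOOOOOOOOOIIIIIIIIIIIIIIIIXXXXXXXXXXXX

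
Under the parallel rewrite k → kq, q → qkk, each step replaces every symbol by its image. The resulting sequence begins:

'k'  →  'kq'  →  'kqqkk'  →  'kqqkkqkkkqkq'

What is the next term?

kqqkkqkkkqkqqkkkqkqkqqkkkqqkk

Rewriting each symbol of kqqkkqkkkqkq: k→kq, q→qkk, q→qkk, k→kq, k→kq, q→qkk, k→kq, k→kq, k→kq, q→qkk, k→kq, q→qkk, which concatenates to kq qkk qkk kq kq qkk kq kq kq qkk kq qkk.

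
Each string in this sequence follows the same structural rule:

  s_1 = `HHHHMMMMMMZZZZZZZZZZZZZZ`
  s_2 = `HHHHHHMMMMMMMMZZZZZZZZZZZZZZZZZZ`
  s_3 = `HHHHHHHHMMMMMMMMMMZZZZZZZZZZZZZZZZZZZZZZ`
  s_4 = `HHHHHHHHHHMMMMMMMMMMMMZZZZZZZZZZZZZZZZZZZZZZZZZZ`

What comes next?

Reading off run lengths: H runs 4, 6, 8, 10; M runs 6, 8, 10, 12; Z runs 14, 18, 22, 26 — each is linear in n, where the shown terms are n = 3, 4, 5, 6.
At n = 7 the blocks have lengths 12, 14, 30.

HHHHHHHHHHHHMMMMMMMMMMMMMMZZZZZZZZZZZZZZZZZZZZZZZZZZZZZZ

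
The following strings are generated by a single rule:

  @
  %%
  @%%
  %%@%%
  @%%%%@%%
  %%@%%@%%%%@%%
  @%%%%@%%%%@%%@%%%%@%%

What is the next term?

Each term (from the third on) is the two preceding terms concatenated in order: term 3 = @·%% = @%%.
Continuing: %%@%%@%%%%@%% · @%%%%@%%%%@%%@%%%%@%% gives term 8.

%%@%%@%%%%@%%@%%%%@%%%%@%%@%%%%@%%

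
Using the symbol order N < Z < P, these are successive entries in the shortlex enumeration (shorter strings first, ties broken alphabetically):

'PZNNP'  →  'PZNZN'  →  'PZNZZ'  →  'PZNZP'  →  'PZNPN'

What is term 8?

Continuing the enumeration 3 steps past PZNPN: PZNPN → PZNPZ → PZNPP → (answer).

PZZNN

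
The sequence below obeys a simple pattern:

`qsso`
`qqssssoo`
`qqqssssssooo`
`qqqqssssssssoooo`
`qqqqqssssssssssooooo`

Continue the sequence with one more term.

Term n consists of n q's, followed by 2n s's, followed by n o's (n = 1, 2, …).
At n = 6 the blocks have lengths 6, 12, 6.

qqqqqqssssssssssssoooooo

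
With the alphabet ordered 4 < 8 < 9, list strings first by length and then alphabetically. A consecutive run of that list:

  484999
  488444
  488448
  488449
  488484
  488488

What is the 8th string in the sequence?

488494

Advancing 2 positions from 488488 through 488488 → 488489 reaches term 8.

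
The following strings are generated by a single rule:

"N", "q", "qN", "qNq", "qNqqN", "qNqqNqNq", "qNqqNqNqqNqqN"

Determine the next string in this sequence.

qNqqNqNqqNqqNqNqqNqNq

From term 3 onward, concatenate the last term with the second-to-last: q·N = qN, qN·q = qNq, …
The next term joins qNqqNqNqqNqqN and qNqqNqNq.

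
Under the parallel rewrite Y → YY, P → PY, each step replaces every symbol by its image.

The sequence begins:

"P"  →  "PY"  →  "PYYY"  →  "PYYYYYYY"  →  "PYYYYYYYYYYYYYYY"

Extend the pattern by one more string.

Rewriting the 16 symbols of PYYYYYYYYYYYYYYY one by one yields PY YY YY YY YY YY YY YY YY YY YY YY YY YY YY YY; concatenated:

PYYYYYYYYYYYYYYYYYYYYYYYYYYYYYYY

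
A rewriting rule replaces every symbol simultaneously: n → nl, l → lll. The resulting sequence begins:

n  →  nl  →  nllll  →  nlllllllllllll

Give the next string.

nllllllllllllllllllllllllllllllllllllllll

Applying the rule to each of the 14 symbols of nlllllllllllll gives the pieces nl lll lll lll lll lll lll lll lll lll lll lll lll lll, which concatenate to the answer.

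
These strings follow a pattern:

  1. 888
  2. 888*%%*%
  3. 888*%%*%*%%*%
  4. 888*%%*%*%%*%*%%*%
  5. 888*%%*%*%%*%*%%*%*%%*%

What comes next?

Each term is the previous one with *%%*% appended.
Applying this once more to 888*%%*%*%%*%*%%*%*%%*%:

888*%%*%*%%*%*%%*%*%%*%*%%*%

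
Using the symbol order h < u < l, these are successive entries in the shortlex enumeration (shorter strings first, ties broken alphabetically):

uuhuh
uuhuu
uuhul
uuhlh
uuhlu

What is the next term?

uuhll

Find the rightmost character of uuhlu below l, bump it to the next letter, and reset everything to its right to h.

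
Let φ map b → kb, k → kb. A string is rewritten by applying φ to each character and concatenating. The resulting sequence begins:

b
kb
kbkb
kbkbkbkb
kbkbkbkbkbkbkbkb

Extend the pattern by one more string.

kbkbkbkbkbkbkbkbkbkbkbkbkbkbkbkb

Applying the rule to each of the 16 symbols of kbkbkbkbkbkbkbkb gives the pieces kb kb kb kb kb kb kb kb kb kb kb kb kb kb kb kb, which concatenate to the answer.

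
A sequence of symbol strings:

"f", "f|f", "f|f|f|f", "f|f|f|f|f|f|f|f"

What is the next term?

Every step duplicates the string with '|' between the halves.
So the next term is two copies of f|f|f|f|f|f|f|f with '|' between the halves.

f|f|f|f|f|f|f|f|f|f|f|f|f|f|f|f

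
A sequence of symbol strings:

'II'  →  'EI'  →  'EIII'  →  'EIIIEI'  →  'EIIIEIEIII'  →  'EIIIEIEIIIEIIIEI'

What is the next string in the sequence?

EIIIEIEIIIEIIIEIEIIIEIEIII

This is a Fibonacci-style word recurrence s(k) = s(k−1)·s(k−2): e.g. EI·II = EIII.
So term 7 is EIIIEIEIIIEIIIEI·EIIIEIEIII.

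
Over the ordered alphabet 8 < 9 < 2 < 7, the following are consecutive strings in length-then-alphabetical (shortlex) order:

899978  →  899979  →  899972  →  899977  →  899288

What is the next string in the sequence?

899289

Treat 899288 as a base-4 numeral over the given alphabet and add one, carrying through any trailing 7's.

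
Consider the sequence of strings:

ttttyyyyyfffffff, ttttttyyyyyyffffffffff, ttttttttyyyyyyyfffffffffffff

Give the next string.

ttttttttttyyyyyyyyffffffffffffffff

Reading off run lengths: t runs 4, 6, 8; y runs 5, 6, 7; f runs 7, 10, 13 — each is linear in n, where the shown terms are n = 2, 3, 4.
For the next term, n = 5, so the run lengths are 10, 8, 16.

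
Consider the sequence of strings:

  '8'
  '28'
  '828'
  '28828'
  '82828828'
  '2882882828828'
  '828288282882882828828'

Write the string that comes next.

From term 3 onward, concatenate the second-to-last term with the last: 8·28 = 828, 28·828 = 28828, …
So term 8 is 2882882828828·828288282882882828828.

2882882828828828288282882882828828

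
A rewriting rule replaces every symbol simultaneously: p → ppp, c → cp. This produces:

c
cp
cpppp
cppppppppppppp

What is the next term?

cpppppppppppppppppppppppppppppppppppppppp

φ(cppppppppppppp) expands symbol-by-symbol to cp ppp ppp ppp ppp ppp ppp ppp ppp ppp ppp ppp ppp ppp; joining the 14 pieces gives the next term.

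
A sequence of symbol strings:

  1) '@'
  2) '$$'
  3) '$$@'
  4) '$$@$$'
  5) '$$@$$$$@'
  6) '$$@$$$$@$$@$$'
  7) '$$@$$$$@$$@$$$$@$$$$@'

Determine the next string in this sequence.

$$@$$$$@$$@$$$$@$$$$@$$@$$$$@$$@$$

Each term (from the third on) is the previous term followed by the one before it: term 3 = $$·@ = $$@.
So term 8 is $$@$$$$@$$@$$$$@$$$$@·$$@$$$$@$$@$$.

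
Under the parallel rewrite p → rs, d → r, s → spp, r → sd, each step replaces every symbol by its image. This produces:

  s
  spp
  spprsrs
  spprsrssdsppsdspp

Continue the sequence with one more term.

spprsrssdsppsdsppspprspprsrsspprspprsrs

Applying the rule to each of the 17 symbols of spprsrssdsppsdspp gives the pieces spp rs rs sd spp sd spp spp r spp rs rs spp r spp rs rs, which concatenate to the answer.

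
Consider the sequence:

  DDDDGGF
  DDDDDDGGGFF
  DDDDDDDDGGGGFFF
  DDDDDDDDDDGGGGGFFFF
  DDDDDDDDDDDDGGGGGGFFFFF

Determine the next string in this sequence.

DDDDDDDDDDDDDDGGGGGGGFFFFFF

The n-th term is 2n D's then n G's then n-1 F's, where the shown terms are n = 2, 3, 4, 5, 6.
At n = 7 the blocks have lengths 14, 7, 6.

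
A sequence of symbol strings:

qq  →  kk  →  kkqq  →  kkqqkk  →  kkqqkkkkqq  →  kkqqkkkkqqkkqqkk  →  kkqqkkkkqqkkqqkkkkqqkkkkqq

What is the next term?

kkqqkkkkqqkkqqkkkkqqkkkkqqkkqqkkkkqqkkqqkk

Each term (from the third on) is the previous term followed by the one before it: term 3 = kk·qq = kkqq.
Continuing: kkqqkkkkqqkkqqkkkkqqkkkkqq · kkqqkkkkqqkkqqkk gives term 8.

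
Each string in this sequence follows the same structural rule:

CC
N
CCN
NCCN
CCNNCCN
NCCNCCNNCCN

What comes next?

CCNNCCNNCCNCCNNCCN

Each term (from the third on) is the two preceding terms concatenated in order: term 3 = CC·N = CCN.
Continuing: CCNNCCN · NCCNCCNNCCN gives term 7.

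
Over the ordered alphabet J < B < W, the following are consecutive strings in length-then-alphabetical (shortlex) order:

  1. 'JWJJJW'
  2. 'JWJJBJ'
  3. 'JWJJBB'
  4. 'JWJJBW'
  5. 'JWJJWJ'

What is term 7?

JWJJWW

Continuing the enumeration 2 steps past JWJJWJ: JWJJWJ → JWJJWB → (answer).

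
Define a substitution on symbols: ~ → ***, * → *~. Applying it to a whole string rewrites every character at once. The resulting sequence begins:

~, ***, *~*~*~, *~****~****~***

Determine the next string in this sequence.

*~****~*~*~*~****~*~*~*~****~*~*~

Replace each of the 15 characters of *~****~****~*** in place — *~ *** *~ *~ *~ *~ *** *~ *~ *~ *~ *** *~ *~ *~ — and concatenate.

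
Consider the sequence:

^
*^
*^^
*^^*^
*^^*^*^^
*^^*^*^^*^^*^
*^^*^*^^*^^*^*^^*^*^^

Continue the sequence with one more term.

This is a Fibonacci-style word recurrence s(k) = s(k−1)·s(k−2): e.g. *^·^ = *^^.
The next term joins *^^*^*^^*^^*^*^^*^*^^ and *^^*^*^^*^^*^.

*^^*^*^^*^^*^*^^*^*^^*^^*^*^^*^^*^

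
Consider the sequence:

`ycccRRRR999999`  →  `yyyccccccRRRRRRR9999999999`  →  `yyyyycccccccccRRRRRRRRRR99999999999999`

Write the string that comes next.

Reading off run lengths: y runs 1, 3, 5; c runs 3, 6, 9; R runs 4, 7, 10; 9 runs 6, 10, 14 — each is linear in n (n = 1, 2, …).
Setting n = 4 gives 7, 12, 13, 18 characters in each block.

yyyyyyyccccccccccccRRRRRRRRRRRRR999999999999999999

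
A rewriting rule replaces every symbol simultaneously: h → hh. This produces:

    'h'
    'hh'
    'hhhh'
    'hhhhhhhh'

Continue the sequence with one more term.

hhhhhhhhhhhhhhhh

Expanding hhhhhhhh: h→hh, h→hh, h→hh, h→hh, h→hh, h→hh, h→hh, h→hh. Concatenated: hh hh hh hh hh hh hh hh.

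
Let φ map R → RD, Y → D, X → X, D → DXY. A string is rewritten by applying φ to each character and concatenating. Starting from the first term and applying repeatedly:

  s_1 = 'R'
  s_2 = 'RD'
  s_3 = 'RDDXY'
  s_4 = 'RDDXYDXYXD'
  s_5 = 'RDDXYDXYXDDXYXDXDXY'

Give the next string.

RDDXYDXYXDDXYXDXDXYDXYXDXDXYXDXYXD

φ(RDDXYDXYXDDXYXDXDXY) expands symbol-by-symbol to RD DXY DXY X D DXY X D X DXY DXY X D X DXY X DXY X D; joining the 19 pieces gives the next term.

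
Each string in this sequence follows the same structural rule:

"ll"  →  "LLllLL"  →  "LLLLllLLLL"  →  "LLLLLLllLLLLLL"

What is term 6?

Every step adds LL to the front and LL to the end of the previous string.
From LLLLLLllLLLLLL, 2 further steps: LLLLLLllLLLLLL → LLLLLLLLllLLLLLLLL → (answer).

LLLLLLLLLLllLLLLLLLLLL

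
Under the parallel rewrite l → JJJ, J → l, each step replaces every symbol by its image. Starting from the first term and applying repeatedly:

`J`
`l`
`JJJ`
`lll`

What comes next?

JJJJJJJJJ

Expanding lll: l→JJJ, l→JJJ, l→JJJ. Concatenated: JJJ JJJ JJJ.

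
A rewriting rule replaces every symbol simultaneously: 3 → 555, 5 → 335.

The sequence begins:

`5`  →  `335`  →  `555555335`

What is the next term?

Rewriting each symbol of 555555335: 5→335, 5→335, 5→335, 5→335, 5→335, 5→335, 3→555, 3→555, 5→335, which concatenates to 335 335 335 335 335 335 555 555 335.

335335335335335335555555335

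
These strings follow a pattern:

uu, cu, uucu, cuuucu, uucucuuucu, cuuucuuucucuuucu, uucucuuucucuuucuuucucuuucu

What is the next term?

cuuucuuucucuuucuuucucuuucucuuucuuucucuuucu

This is a Fibonacci-style word recurrence s(k) = s(k−2)·s(k−1): e.g. uu·cu = uucu.
The next term joins cuuucuuucucuuucu and uucucuuucucuuucuuucucuuucu.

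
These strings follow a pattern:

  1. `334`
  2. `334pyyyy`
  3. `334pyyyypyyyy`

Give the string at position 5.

334pyyyypyyyypyyyypyyyy

The strings grow by a fixed suffix pyyyy each time.
From 334pyyyypyyyy, 2 further steps: 334pyyyypyyyy → 334pyyyypyyyypyyyy → (answer).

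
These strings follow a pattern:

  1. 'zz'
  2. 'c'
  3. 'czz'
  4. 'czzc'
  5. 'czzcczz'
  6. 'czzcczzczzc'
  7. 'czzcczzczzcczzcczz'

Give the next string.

From term 3 onward, concatenate the last term with the second-to-last: c·zz = czz, czz·c = czzc, …
So term 8 is czzcczzczzcczzcczz·czzcczzczzc.

czzcczzczzcczzcczzczzcczzczzc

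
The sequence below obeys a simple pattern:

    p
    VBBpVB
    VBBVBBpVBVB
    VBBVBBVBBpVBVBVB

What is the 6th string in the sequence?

Every step adds VBB to the front and VB to the end of the previous string.
From VBBVBBVBBpVBVBVB, 2 further steps: VBBVBBVBBpVBVBVB → VBBVBBVBBVBBpVBVBVBVB → (answer).

VBBVBBVBBVBBVBBpVBVBVBVBVB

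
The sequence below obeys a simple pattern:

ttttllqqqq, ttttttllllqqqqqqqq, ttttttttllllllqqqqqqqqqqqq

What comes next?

ttttttttttllllllllqqqqqqqqqqqqqqqq

The n-th term is 2n+2 t's then 2n l's then 4n q's (n = 1, 2, …).
At n = 4 the blocks have lengths 10, 8, 16.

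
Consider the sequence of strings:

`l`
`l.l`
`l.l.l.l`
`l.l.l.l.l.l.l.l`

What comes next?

Every step duplicates the string with '.' between the halves.
Doubling l.l.l.l.l.l.l.l with '.' between the halves:

l.l.l.l.l.l.l.l.l.l.l.l.l.l.l.l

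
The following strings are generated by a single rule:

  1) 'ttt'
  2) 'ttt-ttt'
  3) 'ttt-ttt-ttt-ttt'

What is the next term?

ttt-ttt-ttt-ttt-ttt-ttt-ttt-ttt

Every step duplicates the string with '-' between the halves.
So the next term is two copies of ttt-ttt-ttt-ttt with '-' between the halves.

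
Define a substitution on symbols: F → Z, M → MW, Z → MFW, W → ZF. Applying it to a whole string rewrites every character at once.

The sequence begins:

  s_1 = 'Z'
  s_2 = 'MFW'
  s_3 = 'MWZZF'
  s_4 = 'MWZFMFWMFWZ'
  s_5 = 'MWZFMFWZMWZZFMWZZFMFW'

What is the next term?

Replace each of the 21 characters of MWZFMFWZMWZZFMWZZFMFW in place — MW ZF MFW Z MW Z ZF MFW MW ZF MFW MFW Z MW ZF MFW MFW Z MW Z ZF — and concatenate.

MWZFMFWZMWZZFMFWMWZFMFWMFWZMWZFMFWMFWZMWZZF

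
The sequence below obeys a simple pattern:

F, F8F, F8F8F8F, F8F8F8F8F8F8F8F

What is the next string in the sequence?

Every step duplicates the string with '8' between the halves.
Doubling F8F8F8F8F8F8F8F with '8' between the halves:

F8F8F8F8F8F8F8F8F8F8F8F8F8F8F8F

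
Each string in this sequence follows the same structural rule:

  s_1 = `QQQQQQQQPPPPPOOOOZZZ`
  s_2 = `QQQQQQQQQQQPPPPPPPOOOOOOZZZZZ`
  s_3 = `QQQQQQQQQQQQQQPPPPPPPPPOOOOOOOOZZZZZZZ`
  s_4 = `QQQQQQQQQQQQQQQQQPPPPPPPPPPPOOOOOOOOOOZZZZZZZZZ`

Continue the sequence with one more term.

QQQQQQQQQQQQQQQQQQQQPPPPPPPPPPPPPOOOOOOOOOOOOZZZZZZZZZZZ

The n-th term is 3n+2 Q's then 2n+1 P's then 2n O's then 2n-1 Z's, where the shown terms are n = 2, 3, 4, 5.
Setting n = 6 gives 20, 13, 12, 11 characters in each block.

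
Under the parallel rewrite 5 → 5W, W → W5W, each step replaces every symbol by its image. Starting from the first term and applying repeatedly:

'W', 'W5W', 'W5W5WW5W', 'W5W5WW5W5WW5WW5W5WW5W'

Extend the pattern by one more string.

Applying the rule to each of the 21 symbols of W5W5WW5W5WW5WW5W5WW5W gives the pieces W5W 5W W5W 5W W5W W5W 5W W5W 5W W5W W5W 5W W5W W5W 5W W5W 5W W5W W5W 5W W5W, which concatenate to the answer.

W5W5WW5W5WW5WW5W5WW5W5WW5WW5W5WW5WW5W5WW5W5WW5WW5W5WW5W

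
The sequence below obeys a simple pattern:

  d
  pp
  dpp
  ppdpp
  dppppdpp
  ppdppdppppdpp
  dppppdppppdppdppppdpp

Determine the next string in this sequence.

From term 3 onward, concatenate the second-to-last term with the last: d·pp = dpp, pp·dpp = ppdpp, …
Continuing: ppdppdppppdpp · dppppdppppdppdppppdpp gives term 8.

ppdppdppppdppdppppdppppdppdppppdpp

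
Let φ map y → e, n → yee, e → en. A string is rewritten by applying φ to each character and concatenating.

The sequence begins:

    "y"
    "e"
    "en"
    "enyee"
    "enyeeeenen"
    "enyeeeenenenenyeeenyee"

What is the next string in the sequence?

φ(enyeeeenenenenyeeenyee) expands symbol-by-symbol to en yee e en en en en yee en yee en yee en yee e en en en yee e en en; joining the 22 pieces gives the next term.

enyeeeenenenenyeeenyeeenyeeenyeeeenenenyeeeenen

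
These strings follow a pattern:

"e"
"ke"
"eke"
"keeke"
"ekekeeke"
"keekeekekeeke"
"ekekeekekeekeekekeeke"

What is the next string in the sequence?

keekeekekeekeekekeekekeekeekekeeke

Each term (from the third on) is the two preceding terms concatenated in order: term 3 = e·ke = eke.
The next term joins keekeekekeeke and ekekeekekeekeekekeeke.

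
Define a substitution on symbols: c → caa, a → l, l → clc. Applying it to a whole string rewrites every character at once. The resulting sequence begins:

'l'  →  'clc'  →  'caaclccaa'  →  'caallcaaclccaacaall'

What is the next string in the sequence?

Replace each of the 19 characters of caallcaaclccaacaall in place — caa l l clc clc caa l l caa clc caa caa l l caa l l clc clc — and concatenate.

caallclcclccaallcaaclccaacaallcaallclcclc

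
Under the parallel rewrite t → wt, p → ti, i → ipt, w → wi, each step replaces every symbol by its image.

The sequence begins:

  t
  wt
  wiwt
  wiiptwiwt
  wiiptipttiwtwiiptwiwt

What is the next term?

wiiptipttiwtipttiwtwtiptwiwtwiiptipttiwtwiiptwiwt

Applying the rule to each of the 21 symbols of wiiptipttiwtwiiptwiwt gives the pieces wi ipt ipt ti wt ipt ti wt wt ipt wi wt wi ipt ipt ti wt wi ipt wi wt, which concatenate to the answer.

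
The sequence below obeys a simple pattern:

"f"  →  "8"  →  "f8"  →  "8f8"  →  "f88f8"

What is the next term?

Each term (from the third on) is the two preceding terms concatenated in order: term 3 = f·8 = f8.
Continuing: 8f8 · f88f8 gives term 6.

8f8f88f8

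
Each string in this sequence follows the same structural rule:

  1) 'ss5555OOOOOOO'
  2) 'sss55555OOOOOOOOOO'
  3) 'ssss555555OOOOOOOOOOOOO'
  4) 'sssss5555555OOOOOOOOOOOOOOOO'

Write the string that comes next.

ssssss55555555OOOOOOOOOOOOOOOOOOO

The n-th term is n s's then n+2 5's then 3n+1 O's, where the shown terms are n = 2, 3, 4, 5.
For the next term, n = 6, so the run lengths are 6, 8, 19.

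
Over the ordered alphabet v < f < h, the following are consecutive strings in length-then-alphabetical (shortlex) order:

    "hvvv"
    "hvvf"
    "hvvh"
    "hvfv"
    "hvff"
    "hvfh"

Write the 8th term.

Stepping forward 2 times from hvfh: hvfh → hvhv, then the target.

hvhf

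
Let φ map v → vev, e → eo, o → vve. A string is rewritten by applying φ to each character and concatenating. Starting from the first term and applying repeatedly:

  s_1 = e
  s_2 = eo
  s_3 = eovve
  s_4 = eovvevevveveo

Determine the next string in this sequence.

φ(eovvevevveveo) expands symbol-by-symbol to eo vve vev vev eo vev eo vev vev eo vev eo vve; joining the 13 pieces gives the next term.

eovvevevveveoveveovevveveoveveovve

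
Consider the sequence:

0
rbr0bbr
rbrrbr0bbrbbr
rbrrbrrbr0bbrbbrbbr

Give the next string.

Each term wraps the previous one in rbr on the left and bbr on the right.
So the next term is rbr·rbrrbrrbr0bbrbbrbbr·bbr.

rbrrbrrbrrbr0bbrbbrbbrbbr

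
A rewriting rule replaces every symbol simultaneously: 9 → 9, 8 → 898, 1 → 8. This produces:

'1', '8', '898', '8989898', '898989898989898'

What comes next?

Rewriting the 15 symbols of 898989898989898 one by one yields 898 9 898 9 898 9 898 9 898 9 898 9 898 9 898; concatenated:

8989898989898989898989898989898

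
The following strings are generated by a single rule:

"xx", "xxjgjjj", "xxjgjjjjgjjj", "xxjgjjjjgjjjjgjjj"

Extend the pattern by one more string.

Every step adds jgjjj to the end: s(k+1) = s(k)·jgjjj.
So the next term is xxjgjjjjgjjjjgjjj·jgjjj.

xxjgjjjjgjjjjgjjjjgjjj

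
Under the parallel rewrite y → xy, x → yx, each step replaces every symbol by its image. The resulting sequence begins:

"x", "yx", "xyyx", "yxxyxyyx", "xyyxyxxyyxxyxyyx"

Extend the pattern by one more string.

yxxyxyyxxyyxyxxyxyyxyxxyyxxyxyyx

φ(xyyxyxxyyxxyxyyx) expands symbol-by-symbol to yx xy xy yx xy yx yx xy xy yx yx xy yx xy xy yx; joining the 16 pieces gives the next term.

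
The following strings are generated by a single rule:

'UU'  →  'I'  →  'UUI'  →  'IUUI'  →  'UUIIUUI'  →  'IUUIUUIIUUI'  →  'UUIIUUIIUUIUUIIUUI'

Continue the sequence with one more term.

IUUIUUIIUUIUUIIUUIIUUIUUIIUUI

This is a Fibonacci-style word recurrence s(k) = s(k−2)·s(k−1): e.g. UU·I = UUI.
Continuing: IUUIUUIIUUI · UUIIUUIIUUIUUIIUUI gives term 8.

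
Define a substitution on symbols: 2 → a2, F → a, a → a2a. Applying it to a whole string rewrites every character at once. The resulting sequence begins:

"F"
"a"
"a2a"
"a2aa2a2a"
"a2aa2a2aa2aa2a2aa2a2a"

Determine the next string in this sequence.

a2aa2a2aa2aa2a2aa2a2aa2aa2a2aa2aa2a2aa2a2aa2aa2a2aa2a2a

Replace each of the 21 characters of a2aa2a2aa2aa2a2aa2a2a in place — a2a a2 a2a a2a a2 a2a a2 a2a a2a a2 a2a a2a a2 a2a a2 a2a a2a a2 a2a a2 a2a — and concatenate.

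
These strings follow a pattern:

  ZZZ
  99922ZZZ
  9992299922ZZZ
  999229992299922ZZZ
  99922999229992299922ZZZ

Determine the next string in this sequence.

The strings grow by a fixed prefix 99922 each time.
So the next term is 99922·99922999229992299922ZZZ.

9992299922999229992299922ZZZ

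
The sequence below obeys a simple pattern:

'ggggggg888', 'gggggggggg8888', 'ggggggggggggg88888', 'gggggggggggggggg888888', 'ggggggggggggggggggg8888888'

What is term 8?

gggggggggggggggggggggggggggg8888888888

Each string has the form g^{3n+1} 8^{n+1}, where the shown terms are n = 2, 3, 4, 5, 6.
At n = 9 the blocks have lengths 28, 10.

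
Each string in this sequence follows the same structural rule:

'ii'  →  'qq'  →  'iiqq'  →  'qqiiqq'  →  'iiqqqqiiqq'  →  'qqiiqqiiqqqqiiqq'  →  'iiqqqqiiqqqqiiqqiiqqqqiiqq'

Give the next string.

qqiiqqiiqqqqiiqqiiqqqqiiqqqqiiqqiiqqqqiiqq

Each term (from the third on) is the two preceding terms concatenated in order: term 3 = ii·qq = iiqq.
Continuing: qqiiqqiiqqqqiiqq · iiqqqqiiqqqqiiqqiiqqqqiiqq gives term 8.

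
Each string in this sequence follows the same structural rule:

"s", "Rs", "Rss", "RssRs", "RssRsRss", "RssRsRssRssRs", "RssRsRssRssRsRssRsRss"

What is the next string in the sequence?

Each term (from the third on) is the previous term followed by the one before it: term 3 = Rs·s = Rss.
Continuing: RssRsRssRssRsRssRsRss · RssRsRssRssRs gives term 8.

RssRsRssRssRsRssRsRssRssRsRssRssRs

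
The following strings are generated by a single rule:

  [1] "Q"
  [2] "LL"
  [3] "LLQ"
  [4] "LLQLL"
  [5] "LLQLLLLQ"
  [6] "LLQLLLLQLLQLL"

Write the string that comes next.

This is a Fibonacci-style word recurrence s(k) = s(k−1)·s(k−2): e.g. LL·Q = LLQ.
The next term joins LLQLLLLQLLQLL and LLQLLLLQ.

LLQLLLLQLLQLLLLQLLLLQ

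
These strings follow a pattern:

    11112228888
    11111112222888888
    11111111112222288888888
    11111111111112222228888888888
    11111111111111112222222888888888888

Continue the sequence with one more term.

Each string has the form 1^{3n-2} 2^{n+1} 8^{2n}, where the shown terms are n = 2, 3, 4, 5, 6.
For the next term, n = 7, so the run lengths are 19, 8, 14.

11111111111111111112222222288888888888888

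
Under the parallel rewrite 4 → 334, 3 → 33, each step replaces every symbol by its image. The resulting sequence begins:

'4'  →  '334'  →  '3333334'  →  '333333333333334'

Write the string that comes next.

3333333333333333333333333333334

Replace each of the 15 characters of 333333333333334 in place — 33 33 33 33 33 33 33 33 33 33 33 33 33 33 334 — and concatenate.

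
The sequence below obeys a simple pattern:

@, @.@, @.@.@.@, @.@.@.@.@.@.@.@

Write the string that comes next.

Every step duplicates the string with '.' between the halves.
Doubling @.@.@.@.@.@.@.@ with '.' between the halves:

@.@.@.@.@.@.@.@.@.@.@.@.@.@.@.@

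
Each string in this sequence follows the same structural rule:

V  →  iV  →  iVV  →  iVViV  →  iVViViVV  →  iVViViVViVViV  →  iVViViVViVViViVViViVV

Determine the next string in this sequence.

This is a Fibonacci-style word recurrence s(k) = s(k−1)·s(k−2): e.g. iV·V = iVV.
The next term joins iVViViVViVViViVViViVV and iVViViVViVViV.

iVViViVViVViViVViViVViVViViVViVViV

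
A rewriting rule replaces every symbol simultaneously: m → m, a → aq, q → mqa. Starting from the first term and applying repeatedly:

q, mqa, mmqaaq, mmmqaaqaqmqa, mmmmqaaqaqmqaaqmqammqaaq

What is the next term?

mmmmmqaaqaqmqaaqmqammqaaqaqmqammqaaqmmmqaaqaqmqa

Applying the rule to each of the 24 symbols of mmmmqaaqaqmqaaqmqammqaaq gives the pieces m m m m mqa aq aq mqa aq mqa m mqa aq aq mqa m mqa aq m m mqa aq aq mqa, which concatenate to the answer.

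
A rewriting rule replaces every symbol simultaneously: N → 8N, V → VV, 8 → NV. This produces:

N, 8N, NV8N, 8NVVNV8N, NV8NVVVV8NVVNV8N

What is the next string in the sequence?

8NVVNV8NVVVVVVVVNV8NVVVV8NVVNV8N

Replace each of the 16 characters of NV8NVVVV8NVVNV8N in place — 8N VV NV 8N VV VV VV VV NV 8N VV VV 8N VV NV 8N — and concatenate.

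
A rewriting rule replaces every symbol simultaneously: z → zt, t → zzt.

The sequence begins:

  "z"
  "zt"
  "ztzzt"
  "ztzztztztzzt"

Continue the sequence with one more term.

ztzztztztzztztzztztzztztztzzt

Expanding ztzztztztzzt: z→zt, t→zzt, z→zt, z→zt, t→zzt, z→zt, t→zzt, z→zt, t→zzt, z→zt, z→zt, t→zzt. Concatenated: zt zzt zt zt zzt zt zzt zt zzt zt zt zzt.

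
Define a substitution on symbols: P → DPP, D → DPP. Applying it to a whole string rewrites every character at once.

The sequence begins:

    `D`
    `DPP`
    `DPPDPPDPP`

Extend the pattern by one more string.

DPPDPPDPPDPPDPPDPPDPPDPPDPP

Rewriting each symbol of DPPDPPDPP: D→DPP, P→DPP, P→DPP, D→DPP, P→DPP, P→DPP, D→DPP, P→DPP, P→DPP, which concatenates to DPP DPP DPP DPP DPP DPP DPP DPP DPP.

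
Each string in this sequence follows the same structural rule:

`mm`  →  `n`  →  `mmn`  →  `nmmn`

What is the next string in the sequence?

From term 3 onward, concatenate the second-to-last term with the last: mm·n = mmn, n·mmn = nmmn, …
The next term joins mmn and nmmn.

mmnnmmn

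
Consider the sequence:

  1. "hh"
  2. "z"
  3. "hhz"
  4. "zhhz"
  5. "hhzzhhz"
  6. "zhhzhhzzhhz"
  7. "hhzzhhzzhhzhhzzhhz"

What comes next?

From term 3 onward, concatenate the second-to-last term with the last: hh·z = hhz, z·hhz = zhhz, …
So term 8 is zhhzhhzzhhz·hhzzhhzzhhzhhzzhhz.

zhhzhhzzhhzhhzzhhzzhhzhhzzhhz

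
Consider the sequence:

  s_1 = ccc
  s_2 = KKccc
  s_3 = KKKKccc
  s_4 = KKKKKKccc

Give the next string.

KKKKKKKKccc

Each term is the previous one with KK prepended.
One more step from KKKKKKccc gives the answer.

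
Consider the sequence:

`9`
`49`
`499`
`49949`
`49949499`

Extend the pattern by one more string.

Each term (from the third on) is the previous term followed by the one before it: term 3 = 49·9 = 499.
Continuing: 49949499 · 49949 gives term 6.

4994949949949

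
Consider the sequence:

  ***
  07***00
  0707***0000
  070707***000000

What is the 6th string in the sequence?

s(k+1) = 07·s(k)·00, so each term gains 07 as a prefix and 00 as a suffix.
From 070707***000000, 2 further steps: 070707***000000 → 07070707***00000000 → (answer).

0707070707***0000000000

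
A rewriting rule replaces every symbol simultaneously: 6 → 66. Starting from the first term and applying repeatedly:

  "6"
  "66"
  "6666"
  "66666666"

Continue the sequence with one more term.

6666666666666666

Rewriting each symbol of 66666666: 6→66, 6→66, 6→66, 6→66, 6→66, 6→66, 6→66, 6→66, which concatenates to 66 66 66 66 66 66 66 66.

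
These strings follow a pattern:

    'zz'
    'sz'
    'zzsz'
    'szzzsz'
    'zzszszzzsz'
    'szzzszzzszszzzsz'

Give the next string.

Each term (from the third on) is the two preceding terms concatenated in order: term 3 = zz·sz = zzsz.
Continuing: zzszszzzsz · szzzszzzszszzzsz gives term 7.

zzszszzzszszzzszzzszszzzsz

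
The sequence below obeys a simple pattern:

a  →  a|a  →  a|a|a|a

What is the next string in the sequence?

a|a|a|a|a|a|a|a

Every step duplicates the string with '|' between the halves.
So the next term is two copies of a|a|a|a with '|' between the halves.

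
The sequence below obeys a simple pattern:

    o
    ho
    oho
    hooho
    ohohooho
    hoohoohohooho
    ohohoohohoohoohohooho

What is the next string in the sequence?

This is a Fibonacci-style word recurrence s(k) = s(k−2)·s(k−1): e.g. o·ho = oho.
The next term joins hoohoohohooho and ohohoohohoohoohohooho.

hoohoohohoohoohohoohohoohoohohooho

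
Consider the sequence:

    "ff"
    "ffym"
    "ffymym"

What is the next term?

The strings grow by a fixed suffix ym each time.
Applying this once more to ffymym:

ffymymym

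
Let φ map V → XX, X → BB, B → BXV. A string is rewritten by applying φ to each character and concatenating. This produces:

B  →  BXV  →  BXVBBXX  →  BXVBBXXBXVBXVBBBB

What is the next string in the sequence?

Rewriting the 17 symbols of BXVBBXXBXVBXVBBBB one by one yields BXV BB XX BXV BXV BB BB BXV BB XX BXV BB XX BXV BXV BXV BXV; concatenated:

BXVBBXXBXVBXVBBBBBXVBBXXBXVBBXXBXVBXVBXVBXV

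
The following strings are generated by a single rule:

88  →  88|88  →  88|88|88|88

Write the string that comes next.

Every step duplicates the string with '|' between the halves.
So the next term is two copies of 88|88|88|88 with '|' between the halves.

88|88|88|88|88|88|88|88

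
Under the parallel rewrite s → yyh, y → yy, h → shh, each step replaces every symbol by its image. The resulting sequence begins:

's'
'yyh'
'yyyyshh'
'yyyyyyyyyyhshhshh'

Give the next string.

yyyyyyyyyyyyyyyyyyyyshhyyhshhshhyyhshhshh

Replace each of the 17 characters of yyyyyyyyyyhshhshh in place — yy yy yy yy yy yy yy yy yy yy shh yyh shh shh yyh shh shh — and concatenate.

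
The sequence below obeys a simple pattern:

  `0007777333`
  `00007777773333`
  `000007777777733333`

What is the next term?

Term n consists of n+1 0's, followed by 2n 7's, followed by n+1 3's, where the shown terms are n = 2, 3, 4.
At n = 5 the blocks have lengths 6, 10, 6.

0000007777777777333333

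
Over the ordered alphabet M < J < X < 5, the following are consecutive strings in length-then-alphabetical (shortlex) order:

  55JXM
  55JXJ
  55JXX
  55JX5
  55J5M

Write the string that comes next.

Treat 55J5M as a base-4 numeral over the given alphabet and add one, carrying through any trailing 5's.

55J5J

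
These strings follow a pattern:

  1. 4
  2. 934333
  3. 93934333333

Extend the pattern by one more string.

Each term wraps the previous one in 93 on the left and 333 on the right.
Applying this once more to 93934333333:

9393934333333333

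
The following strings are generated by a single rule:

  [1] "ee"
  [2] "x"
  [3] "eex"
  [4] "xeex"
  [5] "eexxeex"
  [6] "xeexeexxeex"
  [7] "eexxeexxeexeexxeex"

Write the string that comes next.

xeexeexxeexeexxeexxeexeexxeex

Each term (from the third on) is the two preceding terms concatenated in order: term 3 = ee·x = eex.
So term 8 is xeexeexxeex·eexxeexxeexeexxeex.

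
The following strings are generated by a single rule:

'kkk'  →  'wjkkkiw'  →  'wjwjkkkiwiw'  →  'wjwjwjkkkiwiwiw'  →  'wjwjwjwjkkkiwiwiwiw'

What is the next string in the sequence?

Every step adds wj to the front and iw to the end of the previous string.
So the next term is wj·wjwjwjwjkkkiwiwiwiw·iw.

wjwjwjwjwjkkkiwiwiwiwiw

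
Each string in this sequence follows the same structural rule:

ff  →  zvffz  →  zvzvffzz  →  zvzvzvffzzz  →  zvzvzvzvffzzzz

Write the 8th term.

s(k+1) = zv·s(k)·z, so each term gains zv as a prefix and z as a suffix.
From zvzvzvzvffzzzz, 3 further steps: zvzvzvzvffzzzz → zvzvzvzvzvffzzzzz → zvzvzvzvzvzvffzzzzzz → (answer).

zvzvzvzvzvzvzvffzzzzzzz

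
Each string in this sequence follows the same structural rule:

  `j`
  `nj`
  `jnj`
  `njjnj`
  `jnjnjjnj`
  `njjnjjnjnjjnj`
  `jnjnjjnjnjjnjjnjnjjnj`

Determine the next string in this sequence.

This is a Fibonacci-style word recurrence s(k) = s(k−2)·s(k−1): e.g. j·nj = jnj.
The next term joins njjnjjnjnjjnj and jnjnjjnjnjjnjjnjnjjnj.

njjnjjnjnjjnjjnjnjjnjnjjnjjnjnjjnj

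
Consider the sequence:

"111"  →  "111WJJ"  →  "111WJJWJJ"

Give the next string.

111WJJWJJWJJ

Every step adds WJJ to the end: s(k+1) = s(k)·WJJ.
One more step from 111WJJWJJ gives the answer.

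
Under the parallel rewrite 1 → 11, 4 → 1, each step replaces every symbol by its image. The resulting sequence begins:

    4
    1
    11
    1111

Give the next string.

Expanding 1111: 1→11, 1→11, 1→11, 1→11. Concatenated: 11 11 11 11.

11111111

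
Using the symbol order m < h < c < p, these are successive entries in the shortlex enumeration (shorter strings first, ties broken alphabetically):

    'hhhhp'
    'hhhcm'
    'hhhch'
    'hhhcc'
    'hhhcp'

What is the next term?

Find the rightmost character of hhhcp below p, bump it to the next letter, and reset everything to its right to m.

hhhpm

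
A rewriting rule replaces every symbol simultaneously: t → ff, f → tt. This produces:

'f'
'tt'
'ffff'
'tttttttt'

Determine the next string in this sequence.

Apply φ to tttttttt symbol by symbol: t→ff, t→ff, t→ff, t→ff, t→ff, t→ff, t→ff, t→ff; joined: ff ff ff ff ff ff ff ff.

ffffffffffffffff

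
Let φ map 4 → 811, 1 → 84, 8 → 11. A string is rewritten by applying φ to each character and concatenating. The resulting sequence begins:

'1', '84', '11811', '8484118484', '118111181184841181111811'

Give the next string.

Rewriting the 24 symbols of 118111181184841181111811 one by one yields 84 84 11 84 84 84 84 11 84 84 11 811 11 811 84 84 11 84 84 84 84 11 84 84; concatenated:

84841184848484118484118111181184841184848484118484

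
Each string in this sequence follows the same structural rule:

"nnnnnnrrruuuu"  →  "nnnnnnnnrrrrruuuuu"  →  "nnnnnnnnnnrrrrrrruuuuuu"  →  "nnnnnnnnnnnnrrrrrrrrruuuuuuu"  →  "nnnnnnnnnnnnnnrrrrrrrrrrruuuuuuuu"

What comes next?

Reading off run lengths: n runs 6, 8, 10, 12, 14; r runs 3, 5, 7, 9, 11; u runs 4, 5, 6, 7, 8 — each is linear in n, where the shown terms are n = 2, 3, 4, 5, 6.
At n = 7 the blocks have lengths 16, 13, 9.

nnnnnnnnnnnnnnnnrrrrrrrrrrrrruuuuuuuuu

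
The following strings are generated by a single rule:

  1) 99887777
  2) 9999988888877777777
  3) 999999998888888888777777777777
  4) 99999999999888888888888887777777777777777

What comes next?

9999999999999988888888888888888877777777777777777777

The n-th term is 3n-1 9's then 4n-2 8's then 4n 7's (n = 1, 2, …).
Setting n = 5 gives 14, 18, 20 characters in each block.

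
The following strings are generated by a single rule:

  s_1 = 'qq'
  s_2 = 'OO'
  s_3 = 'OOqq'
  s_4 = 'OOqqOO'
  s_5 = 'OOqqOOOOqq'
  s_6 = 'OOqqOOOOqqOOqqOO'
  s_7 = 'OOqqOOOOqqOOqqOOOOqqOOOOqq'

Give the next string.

OOqqOOOOqqOOqqOOOOqqOOOOqqOOqqOOOOqqOOqqOO

This is a Fibonacci-style word recurrence s(k) = s(k−1)·s(k−2): e.g. OO·qq = OOqq.
Continuing: OOqqOOOOqqOOqqOOOOqqOOOOqq · OOqqOOOOqqOOqqOO gives term 8.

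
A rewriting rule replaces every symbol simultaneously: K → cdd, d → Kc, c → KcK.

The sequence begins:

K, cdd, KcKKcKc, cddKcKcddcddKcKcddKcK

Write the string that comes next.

Applying the rule to each of the 21 symbols of cddKcKcddcddKcKcddKcK gives the pieces KcK Kc Kc cdd KcK cdd KcK Kc Kc KcK Kc Kc cdd KcK cdd KcK Kc Kc cdd KcK cdd, which concatenate to the answer.

KcKKcKccddKcKcddKcKKcKcKcKKcKccddKcKcddKcKKcKccddKcKcdd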